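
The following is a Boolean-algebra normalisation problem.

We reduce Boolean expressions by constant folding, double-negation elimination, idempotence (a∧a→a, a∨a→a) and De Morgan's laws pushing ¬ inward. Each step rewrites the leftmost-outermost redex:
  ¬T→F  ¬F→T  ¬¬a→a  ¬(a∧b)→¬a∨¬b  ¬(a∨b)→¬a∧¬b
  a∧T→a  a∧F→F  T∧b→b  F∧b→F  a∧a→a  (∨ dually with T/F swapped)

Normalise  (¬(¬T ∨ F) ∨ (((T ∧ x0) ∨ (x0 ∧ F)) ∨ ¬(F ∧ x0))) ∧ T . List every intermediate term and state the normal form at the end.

  start: (¬(¬T ∨ F) ∨ (((T ∧ x0) ∨ (x0 ∧ F)) ∨ ¬(F ∧ x0))) ∧ T
  step 1: ¬(¬T ∨ F) ∨ (((T ∧ x0) ∨ (x0 ∧ F)) ∨ ¬(F ∧ x0))
  step 2: (¬¬T ∧ ¬F) ∨ (((T ∧ x0) ∨ (x0 ∧ F)) ∨ ¬(F ∧ x0))
  step 3: (T ∧ ¬F) ∨ (((T ∧ x0) ∨ (x0 ∧ F)) ∨ ¬(F ∧ x0))
  step 4: ¬F ∨ (((T ∧ x0) ∨ (x0 ∧ F)) ∨ ¬(F ∧ x0))
  step 5: T ∨ (((T ∧ x0) ∨ (x0 ∧ F)) ∨ ¬(F ∧ x0))
  step 6: T

Answer: normal form = T  (in 6 steps)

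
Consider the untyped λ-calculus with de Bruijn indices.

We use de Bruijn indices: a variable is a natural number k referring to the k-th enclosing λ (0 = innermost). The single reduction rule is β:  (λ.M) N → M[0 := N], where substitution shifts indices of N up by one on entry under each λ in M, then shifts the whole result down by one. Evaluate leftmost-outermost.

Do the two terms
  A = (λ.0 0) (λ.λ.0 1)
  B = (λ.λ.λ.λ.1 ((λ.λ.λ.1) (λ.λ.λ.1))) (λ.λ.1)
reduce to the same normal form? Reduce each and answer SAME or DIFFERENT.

Term A:
  start: (λ.0 0) (λ.λ.0 1)
  step 1: (λ.λ.0 1) (λ.λ.0 1)
  step 2: λ.0 (λ.λ.0 1)

Term B:
  start: (λ.λ.λ.λ.1 ((λ.λ.λ.1) (λ.λ.λ.1))) (λ.λ.1)
  step 1: λ.λ.λ.1 ((λ.λ.λ.1) (λ.λ.λ.1))
  step 2: λ.λ.λ.1 (λ.λ.1)

Answer: DIFFERENT — A ⇓ λ.0 (λ.λ.0 1), B ⇓ λ.λ.λ.1 (λ.λ.1)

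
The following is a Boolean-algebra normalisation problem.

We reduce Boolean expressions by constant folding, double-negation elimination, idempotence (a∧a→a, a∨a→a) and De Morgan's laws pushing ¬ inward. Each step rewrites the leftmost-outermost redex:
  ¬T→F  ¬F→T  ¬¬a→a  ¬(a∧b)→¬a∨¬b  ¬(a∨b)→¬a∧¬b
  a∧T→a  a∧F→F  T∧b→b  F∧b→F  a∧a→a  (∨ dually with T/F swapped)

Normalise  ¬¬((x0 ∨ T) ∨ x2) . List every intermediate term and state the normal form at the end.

Answer: normal form = T  (in 3 steps)

Reduction:
  start: ¬¬((x0 ∨ T) ∨ x2)
  step 1: (x0 ∨ T) ∨ x2
  step 2: T ∨ x2
  step 3: T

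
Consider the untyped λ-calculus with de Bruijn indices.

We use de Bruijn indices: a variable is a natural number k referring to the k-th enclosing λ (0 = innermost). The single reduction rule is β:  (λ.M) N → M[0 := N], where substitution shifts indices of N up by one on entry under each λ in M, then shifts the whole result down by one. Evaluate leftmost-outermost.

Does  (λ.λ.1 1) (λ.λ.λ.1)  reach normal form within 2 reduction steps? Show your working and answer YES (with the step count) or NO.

  start: (λ.λ.1 1) (λ.λ.λ.1)
  step 1: λ.(λ.λ.λ.1) (λ.λ.λ.1)
  step 2: λ.λ.λ.1

Answer: YES — reaches normal form λ.λ.λ.1 in 2 ≤ 2 steps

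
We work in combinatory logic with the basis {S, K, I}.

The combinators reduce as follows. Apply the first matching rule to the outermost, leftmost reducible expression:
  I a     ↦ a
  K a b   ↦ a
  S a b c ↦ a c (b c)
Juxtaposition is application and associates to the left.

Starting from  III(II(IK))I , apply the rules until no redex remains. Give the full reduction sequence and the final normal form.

  start: III(II(IK))I
  →1  II(II(IK))I
  →2  I(II(IK))I
  →3  II(IK)I
  →4  I(IK)I
  →5  IKI
  →6  KI

Answer: normal form = KI  (in 6 steps)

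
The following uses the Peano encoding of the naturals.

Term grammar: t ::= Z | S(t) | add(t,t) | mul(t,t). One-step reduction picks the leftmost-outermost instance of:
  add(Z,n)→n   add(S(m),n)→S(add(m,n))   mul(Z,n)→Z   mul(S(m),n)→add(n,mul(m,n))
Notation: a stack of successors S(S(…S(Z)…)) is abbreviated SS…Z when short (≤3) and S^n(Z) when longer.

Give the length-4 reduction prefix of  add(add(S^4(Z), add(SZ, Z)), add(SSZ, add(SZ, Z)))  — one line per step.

  start: add(add(S^4(Z), add(SZ, Z)), add(SSZ, add(SZ, Z)))
  [1] add(S(add(SSSZ, add(SZ, Z))), add(SSZ, add(SZ, Z)))
  [2] S(add(add(SSSZ, add(SZ, Z)), add(SSZ, add(SZ, Z))))
  [3] S(add(S(add(SSZ, add(SZ, Z))), add(SSZ, add(SZ, Z))))
  [4] S(S(add(add(SSZ, add(SZ, Z)), add(SSZ, add(SZ, Z)))))

Answer: after 4 steps: S(S(add(add(SSZ, add(SZ, Z)), add(SSZ, add(SZ, Z)))))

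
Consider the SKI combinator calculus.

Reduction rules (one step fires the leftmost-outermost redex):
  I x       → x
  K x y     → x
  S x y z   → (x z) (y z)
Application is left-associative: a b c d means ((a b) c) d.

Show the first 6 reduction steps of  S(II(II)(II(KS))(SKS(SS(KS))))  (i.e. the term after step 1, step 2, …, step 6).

  start: S(II(II)(II(KS))(SKS(SS(KS))))
  [1] S(I(II)(II(KS))(SKS(SS(KS))))
  [2] S(II(II(KS))(SKS(SS(KS))))
  [3] S(I(II(KS))(SKS(SS(KS))))
  [4] S(II(KS)(SKS(SS(KS))))
  [5] S(I(KS)(SKS(SS(KS))))
  [6] S(KS(SKS(SS(KS))))

Answer: after 6 steps: S(KS(SKS(SS(KS))))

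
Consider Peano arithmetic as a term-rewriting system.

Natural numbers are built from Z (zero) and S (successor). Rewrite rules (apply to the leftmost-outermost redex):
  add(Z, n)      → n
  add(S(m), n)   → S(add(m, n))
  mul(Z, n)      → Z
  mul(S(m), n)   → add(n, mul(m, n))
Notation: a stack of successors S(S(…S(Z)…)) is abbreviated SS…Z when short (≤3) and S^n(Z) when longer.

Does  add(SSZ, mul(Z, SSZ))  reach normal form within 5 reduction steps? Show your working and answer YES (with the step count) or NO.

Answer: YES — reaches normal form SSZ in 4 ≤ 5 steps

Working:
  start: add(SSZ, mul(Z, SSZ))
  step 1: S(add(SZ, mul(Z, SSZ)))
  step 2: S(S(add(Z, mul(Z, SSZ))))
  step 3: S(S(mul(Z, SSZ)))
  step 4: SSZ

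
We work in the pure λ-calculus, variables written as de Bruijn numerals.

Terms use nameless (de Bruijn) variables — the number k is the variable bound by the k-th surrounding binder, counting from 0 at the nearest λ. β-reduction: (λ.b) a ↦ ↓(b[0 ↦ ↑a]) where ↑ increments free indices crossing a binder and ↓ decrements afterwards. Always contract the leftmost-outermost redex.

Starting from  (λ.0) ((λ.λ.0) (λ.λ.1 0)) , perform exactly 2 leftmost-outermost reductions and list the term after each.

Answer: after 2 steps: λ.0

Derivation:
  start: (λ.0) ((λ.λ.0) (λ.λ.1 0))
  →1  (λ.λ.0) (λ.λ.1 0)
  →2  λ.0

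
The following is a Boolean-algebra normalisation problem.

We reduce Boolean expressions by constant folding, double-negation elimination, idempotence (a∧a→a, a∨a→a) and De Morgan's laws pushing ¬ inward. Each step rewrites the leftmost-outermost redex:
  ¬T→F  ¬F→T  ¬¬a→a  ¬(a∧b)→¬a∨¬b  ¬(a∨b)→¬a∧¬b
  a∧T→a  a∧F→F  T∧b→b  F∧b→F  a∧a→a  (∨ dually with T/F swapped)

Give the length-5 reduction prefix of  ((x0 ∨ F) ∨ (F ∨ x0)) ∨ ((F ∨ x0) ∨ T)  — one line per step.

  start: ((x0 ∨ F) ∨ (F ∨ x0)) ∨ ((F ∨ x0) ∨ T)
  step 1: (x0 ∨ (F ∨ x0)) ∨ ((F ∨ x0) ∨ T)
  step 2: (x0 ∨ x0) ∨ ((F ∨ x0) ∨ T)
  step 3: x0 ∨ ((F ∨ x0) ∨ T)
  step 4: x0 ∨ T
  step 5: T

Answer: after 5 steps: T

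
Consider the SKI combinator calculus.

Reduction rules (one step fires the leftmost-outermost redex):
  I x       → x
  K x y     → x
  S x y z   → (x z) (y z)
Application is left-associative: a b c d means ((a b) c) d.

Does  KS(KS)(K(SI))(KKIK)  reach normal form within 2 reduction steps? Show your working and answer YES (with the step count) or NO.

Answer: YES — reaches normal form S(K(SI))(KK) in 2 ≤ 2 steps

Working:
  start: KS(KS)(K(SI))(KKIK)
  step 1: S(K(SI))(KKIK)
  step 2: S(K(SI))(KK)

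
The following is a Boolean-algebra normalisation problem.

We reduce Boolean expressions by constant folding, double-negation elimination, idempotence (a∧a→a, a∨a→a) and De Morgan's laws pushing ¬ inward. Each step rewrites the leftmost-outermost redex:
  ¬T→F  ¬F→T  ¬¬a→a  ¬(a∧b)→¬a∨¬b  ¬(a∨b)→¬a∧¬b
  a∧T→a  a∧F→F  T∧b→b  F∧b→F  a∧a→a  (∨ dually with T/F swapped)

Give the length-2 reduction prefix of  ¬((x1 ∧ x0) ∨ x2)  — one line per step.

  start: ¬((x1 ∧ x0) ∨ x2)
  step 1: ¬(x1 ∧ x0) ∧ ¬x2
  step 2: (¬x1 ∨ ¬x0) ∧ ¬x2

Answer: after 2 steps: (¬x1 ∨ ¬x0) ∧ ¬x2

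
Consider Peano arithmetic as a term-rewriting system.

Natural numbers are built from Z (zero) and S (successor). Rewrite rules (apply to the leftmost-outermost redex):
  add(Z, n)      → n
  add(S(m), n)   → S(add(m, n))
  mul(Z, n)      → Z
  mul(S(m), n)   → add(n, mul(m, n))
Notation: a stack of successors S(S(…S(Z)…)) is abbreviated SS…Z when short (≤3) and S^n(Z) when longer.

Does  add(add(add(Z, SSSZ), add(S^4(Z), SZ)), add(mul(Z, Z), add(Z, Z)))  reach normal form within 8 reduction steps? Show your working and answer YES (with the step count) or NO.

  start: add(add(add(Z, SSSZ), add(S^4(Z), SZ)), add(mul(Z, Z), add(Z, Z)))
  [1] add(add(SSSZ, add(S^4(Z), SZ)), add(mul(Z, Z), add(Z, Z)))
  [2] add(S(add(SSZ, add(S^4(Z), SZ))), add(mul(Z, Z), add(Z, Z)))
  [3] S(add(add(SSZ, add(S^4(Z), SZ)), add(mul(Z, Z), add(Z, Z))))
  [4] S(add(S(add(SZ, add(S^4(Z), SZ))), add(mul(Z, Z), add(Z, Z))))
  [5] S(S(add(add(SZ, add(S^4(Z), SZ)), add(mul(Z, Z), add(Z, Z)))))
  [6] S(S(add(S(add(Z, add(S^4(Z), SZ))), add(mul(Z, Z), add(Z, Z)))))
  [7] S(S(S(add(add(Z, add(S^4(Z), SZ)), add(mul(Z, Z), add(Z, Z))))))
  [8] S(S(S(add(add(S^4(Z), SZ), add(mul(Z, Z), add(Z, Z))))))

Answer: NO — after 8 steps the term is S(S(S(add(add(S^4(Z), SZ), add(mul(Z, Z), add(Z, Z)))))), not yet normal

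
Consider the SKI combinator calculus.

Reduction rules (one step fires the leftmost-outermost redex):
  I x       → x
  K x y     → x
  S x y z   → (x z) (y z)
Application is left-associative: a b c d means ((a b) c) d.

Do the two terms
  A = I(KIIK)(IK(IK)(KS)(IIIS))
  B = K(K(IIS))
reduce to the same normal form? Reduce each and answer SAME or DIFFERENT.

Term A:
  start: I(KIIK)(IK(IK)(KS)(IIIS))
  [1] KIIK(IK(IK)(KS)(IIIS))
  [2] IK(IK(IK)(KS)(IIIS))
  [3] K(IK(IK)(KS)(IIIS))
  [4] K(K(IK)(KS)(IIIS))
  [5] K(IK(IIIS))
  [6] K(K(IIIS))
  [7] K(K(IIS))
  [8] K(K(IS))
  [9] K(KS)

Term B:
  start: K(K(IIS))
  [1] K(K(IS))
  [2] K(KS)

Answer: SAME — A ⇓ K(KS), B ⇓ K(KS)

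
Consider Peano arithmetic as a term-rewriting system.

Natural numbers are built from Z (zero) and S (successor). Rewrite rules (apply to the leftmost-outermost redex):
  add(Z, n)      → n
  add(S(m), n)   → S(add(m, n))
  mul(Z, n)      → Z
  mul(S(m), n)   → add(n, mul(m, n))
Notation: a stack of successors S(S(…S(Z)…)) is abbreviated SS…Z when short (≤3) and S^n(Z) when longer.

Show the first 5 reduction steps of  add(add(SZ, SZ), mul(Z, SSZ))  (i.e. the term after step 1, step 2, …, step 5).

Answer: after 5 steps: S(S(mul(Z, SSZ)))

Working:
  start: add(add(SZ, SZ), mul(Z, SSZ))
  [1] add(S(add(Z, SZ)), mul(Z, SSZ))
  [2] S(add(add(Z, SZ), mul(Z, SSZ)))
  [3] S(add(SZ, mul(Z, SSZ)))
  [4] S(S(add(Z, mul(Z, SSZ))))
  [5] S(S(mul(Z, SSZ)))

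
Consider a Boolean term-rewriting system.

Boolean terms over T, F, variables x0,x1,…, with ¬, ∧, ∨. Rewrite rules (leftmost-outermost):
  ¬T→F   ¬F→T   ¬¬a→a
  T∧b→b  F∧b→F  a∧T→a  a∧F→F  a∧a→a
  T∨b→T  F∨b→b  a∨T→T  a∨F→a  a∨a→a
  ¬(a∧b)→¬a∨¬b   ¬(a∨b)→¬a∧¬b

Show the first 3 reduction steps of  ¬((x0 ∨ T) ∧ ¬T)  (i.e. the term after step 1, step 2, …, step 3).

Answer: after 3 steps: (¬x0 ∧ F) ∨ ¬¬T

Derivation:
  start: ¬((x0 ∨ T) ∧ ¬T)
  step 1: ¬(x0 ∨ T) ∨ ¬¬T
  step 2: (¬x0 ∧ ¬T) ∨ ¬¬T
  step 3: (¬x0 ∧ F) ∨ ¬¬T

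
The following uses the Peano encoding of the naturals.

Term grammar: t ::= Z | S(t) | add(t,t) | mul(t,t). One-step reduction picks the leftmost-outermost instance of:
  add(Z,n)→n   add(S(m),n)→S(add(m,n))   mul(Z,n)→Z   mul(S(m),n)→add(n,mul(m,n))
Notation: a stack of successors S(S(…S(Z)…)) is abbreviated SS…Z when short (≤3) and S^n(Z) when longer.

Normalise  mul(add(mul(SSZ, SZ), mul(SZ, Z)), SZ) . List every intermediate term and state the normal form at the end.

Answer: normal form = SSZ  (in 20 steps)

Reduction:
  start: mul(add(mul(SSZ, SZ), mul(SZ, Z)), SZ)
  →1  mul(add(add(SZ, mul(SZ, SZ)), mul(SZ, Z)), SZ)
  →2  mul(add(S(add(Z, mul(SZ, SZ))), mul(SZ, Z)), SZ)
  →3  mul(S(add(add(Z, mul(SZ, SZ)), mul(SZ, Z))), SZ)
  →4  add(SZ, mul(add(add(Z, mul(SZ, SZ)), mul(SZ, Z)), SZ))
  →5  S(add(Z, mul(add(add(Z, mul(SZ, SZ)), mul(SZ, Z)), SZ)))
  →6  S(mul(add(add(Z, mul(SZ, SZ)), mul(SZ, Z)), SZ))
  →7  S(mul(add(mul(SZ, SZ), mul(SZ, Z)), SZ))
  →8  S(mul(add(add(SZ, mul(Z, SZ)), mul(SZ, Z)), SZ))
  →9  S(mul(add(S(add(Z, mul(Z, SZ))), mul(SZ, Z)), SZ))
  →10  S(mul(S(add(add(Z, mul(Z, SZ)), mul(SZ, Z))), SZ))
  →11  S(add(SZ, mul(add(add(Z, mul(Z, SZ)), mul(SZ, Z)), SZ)))
  →12  S(S(add(Z, mul(add(add(Z, mul(Z, SZ)), mul(SZ, Z)), SZ))))
  →13  S(S(mul(add(add(Z, mul(Z, SZ)), mul(SZ, Z)), SZ)))
  →14  S(S(mul(add(mul(Z, SZ), mul(SZ, Z)), SZ)))
  →15  S(S(mul(add(Z, mul(SZ, Z)), SZ)))
  →16  S(S(mul(mul(SZ, Z), SZ)))
  →17  S(S(mul(add(Z, mul(Z, Z)), SZ)))
  →18  S(S(mul(mul(Z, Z), SZ)))
  →19  S(S(mul(Z, SZ)))
  →20  SSZ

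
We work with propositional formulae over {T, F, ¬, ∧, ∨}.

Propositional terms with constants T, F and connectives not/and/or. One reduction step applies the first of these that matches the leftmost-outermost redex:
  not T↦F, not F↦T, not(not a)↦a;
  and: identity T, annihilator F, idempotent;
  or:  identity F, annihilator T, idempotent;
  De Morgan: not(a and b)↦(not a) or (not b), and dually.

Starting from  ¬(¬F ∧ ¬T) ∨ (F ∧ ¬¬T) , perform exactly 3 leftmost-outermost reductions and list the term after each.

Answer: after 3 steps: ¬¬T ∨ (F ∧ ¬¬T)

Derivation:
  start: ¬(¬F ∧ ¬T) ∨ (F ∧ ¬¬T)
  step 1: (¬¬F ∨ ¬¬T) ∨ (F ∧ ¬¬T)
  step 2: (F ∨ ¬¬T) ∨ (F ∧ ¬¬T)
  step 3: ¬¬T ∨ (F ∧ ¬¬T)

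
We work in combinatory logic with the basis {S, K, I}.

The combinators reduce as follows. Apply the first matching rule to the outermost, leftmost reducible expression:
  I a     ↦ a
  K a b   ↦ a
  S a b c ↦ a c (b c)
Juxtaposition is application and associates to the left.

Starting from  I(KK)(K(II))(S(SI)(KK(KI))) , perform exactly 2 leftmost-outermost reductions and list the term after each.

  start: I(KK)(K(II))(S(SI)(KK(KI)))
  →1  KK(K(II))(S(SI)(KK(KI)))
  →2  K(S(SI)(KK(KI)))

Answer: after 2 steps: K(S(SI)(KK(KI)))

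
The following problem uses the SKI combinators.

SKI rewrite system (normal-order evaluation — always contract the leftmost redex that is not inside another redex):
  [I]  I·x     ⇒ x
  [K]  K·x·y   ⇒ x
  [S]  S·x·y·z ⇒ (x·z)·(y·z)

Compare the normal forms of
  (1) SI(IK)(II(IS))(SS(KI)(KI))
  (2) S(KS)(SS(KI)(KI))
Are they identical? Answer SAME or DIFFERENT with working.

Term A:
  start: SI(IK)(II(IS))(SS(KI)(KI))
  →1  I(II(IS))(IK(II(IS)))(SS(KI)(KI))
  →2  II(IS)(IK(II(IS)))(SS(KI)(KI))
  →3  I(IS)(IK(II(IS)))(SS(KI)(KI))
  →4  IS(IK(II(IS)))(SS(KI)(KI))
  →5  S(IK(II(IS)))(SS(KI)(KI))
  →6  S(K(II(IS)))(SS(KI)(KI))
  →7  S(K(I(IS)))(SS(KI)(KI))
  →8  S(K(IS))(SS(KI)(KI))
  →9  S(KS)(SS(KI)(KI))
  →10  S(KS)(S(KI)(KI(KI)))
  →11  S(KS)(S(KI)I)

Term B:
  start: S(KS)(SS(KI)(KI))
  →1  S(KS)(S(KI)(KI(KI)))
  →2  S(KS)(S(KI)I)

Answer: SAME — A ⇓ S(KS)(S(KI)I), B ⇓ S(KS)(S(KI)I)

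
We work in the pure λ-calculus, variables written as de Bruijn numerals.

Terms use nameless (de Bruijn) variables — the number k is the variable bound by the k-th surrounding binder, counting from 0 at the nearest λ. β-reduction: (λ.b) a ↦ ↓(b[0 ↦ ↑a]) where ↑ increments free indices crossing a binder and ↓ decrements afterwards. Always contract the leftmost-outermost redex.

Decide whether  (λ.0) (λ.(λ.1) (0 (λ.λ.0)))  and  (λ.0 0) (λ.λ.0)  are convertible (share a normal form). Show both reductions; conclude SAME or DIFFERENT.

Term A:
  start: (λ.0) (λ.(λ.1) (0 (λ.λ.0)))
  step 1: λ.(λ.1) (0 (λ.λ.0))
  step 2: λ.0

Term B:
  start: (λ.0 0) (λ.λ.0)
  step 1: (λ.λ.0) (λ.λ.0)
  step 2: λ.0

Answer: SAME — A ⇓ λ.0, B ⇓ λ.0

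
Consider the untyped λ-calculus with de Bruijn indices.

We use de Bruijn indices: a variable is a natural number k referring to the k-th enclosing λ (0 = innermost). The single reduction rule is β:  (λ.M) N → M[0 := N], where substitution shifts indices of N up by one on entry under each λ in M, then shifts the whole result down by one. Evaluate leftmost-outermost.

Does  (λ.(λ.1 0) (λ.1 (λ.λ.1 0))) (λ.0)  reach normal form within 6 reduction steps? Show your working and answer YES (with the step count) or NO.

  start: (λ.(λ.1 0) (λ.1 (λ.λ.1 0))) (λ.0)
  →1  (λ.(λ.0) 0) (λ.(λ.0) (λ.λ.1 0))
  →2  (λ.0) (λ.(λ.0) (λ.λ.1 0))
  →3  λ.(λ.0) (λ.λ.1 0)
  →4  λ.λ.λ.1 0

Answer: YES — reaches normal form λ.λ.λ.1 0 in 4 ≤ 6 steps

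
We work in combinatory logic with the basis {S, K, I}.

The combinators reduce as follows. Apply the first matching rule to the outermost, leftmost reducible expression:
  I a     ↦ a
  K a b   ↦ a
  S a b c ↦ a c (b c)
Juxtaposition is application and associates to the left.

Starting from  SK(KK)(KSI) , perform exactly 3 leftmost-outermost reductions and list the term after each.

Answer: after 3 steps: S

Reduction:
  start: SK(KK)(KSI)
  [1] K(KSI)(KK(KSI))
  [2] KSI
  [3] S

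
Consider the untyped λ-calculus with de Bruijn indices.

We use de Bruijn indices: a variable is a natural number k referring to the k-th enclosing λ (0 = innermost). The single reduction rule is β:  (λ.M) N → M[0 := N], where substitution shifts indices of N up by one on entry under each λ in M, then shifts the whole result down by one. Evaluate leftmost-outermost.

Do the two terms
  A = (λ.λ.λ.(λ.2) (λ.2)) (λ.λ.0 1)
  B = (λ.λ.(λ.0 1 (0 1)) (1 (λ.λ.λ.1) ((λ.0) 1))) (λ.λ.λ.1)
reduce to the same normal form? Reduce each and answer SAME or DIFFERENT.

Answer: DIFFERENT — A ⇓ λ.λ.1, B ⇓ λ.λ.λ.1

Working:
Term A:
  start: (λ.λ.λ.(λ.2) (λ.2)) (λ.λ.0 1)
  →1  λ.λ.(λ.2) (λ.2)
  →2  λ.λ.1

Term B:
  start: (λ.λ.(λ.0 1 (0 1)) (1 (λ.λ.λ.1) ((λ.0) 1))) (λ.λ.λ.1)
  →1  λ.(λ.0 1 (0 1)) ((λ.λ.λ.1) (λ.λ.λ.1) ((λ.0) (λ.λ.λ.1)))
  →2  λ.(λ.λ.λ.1) (λ.λ.λ.1) ((λ.0) (λ.λ.λ.1)) 0 ((λ.λ.λ.1) (λ.λ.λ.1) ((λ.0) (λ.λ.λ.1)) 0)
  →3  λ.(λ.λ.1) ((λ.0) (λ.λ.λ.1)) 0 ((λ.λ.λ.1) (λ.λ.λ.1) ((λ.0) (λ.λ.λ.1)) 0)
  →4  λ.(λ.(λ.0) (λ.λ.λ.1)) 0 ((λ.λ.λ.1) (λ.λ.λ.1) ((λ.0) (λ.λ.λ.1)) 0)
  →5  λ.(λ.0) (λ.λ.λ.1) ((λ.λ.λ.1) (λ.λ.λ.1) ((λ.0) (λ.λ.λ.1)) 0)
  →6  λ.(λ.λ.λ.1) ((λ.λ.λ.1) (λ.λ.λ.1) ((λ.0) (λ.λ.λ.1)) 0)
  →7  λ.λ.λ.1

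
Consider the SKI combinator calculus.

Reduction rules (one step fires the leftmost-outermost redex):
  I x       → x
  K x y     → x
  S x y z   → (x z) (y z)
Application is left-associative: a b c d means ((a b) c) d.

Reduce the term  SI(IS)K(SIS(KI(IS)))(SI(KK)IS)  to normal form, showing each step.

Answer: normal form = SK(KS)  (in 8 steps)

Working:
  start: SI(IS)K(SIS(KI(IS)))(SI(KK)IS)
  step 1: IK(ISK)(SIS(KI(IS)))(SI(KK)IS)
  step 2: K(ISK)(SIS(KI(IS)))(SI(KK)IS)
  step 3: ISK(SI(KK)IS)
  step 4: SK(SI(KK)IS)
  step 5: SK(II(KKI)S)
  step 6: SK(I(KKI)S)
  step 7: SK(KKIS)
  step 8: SK(KS)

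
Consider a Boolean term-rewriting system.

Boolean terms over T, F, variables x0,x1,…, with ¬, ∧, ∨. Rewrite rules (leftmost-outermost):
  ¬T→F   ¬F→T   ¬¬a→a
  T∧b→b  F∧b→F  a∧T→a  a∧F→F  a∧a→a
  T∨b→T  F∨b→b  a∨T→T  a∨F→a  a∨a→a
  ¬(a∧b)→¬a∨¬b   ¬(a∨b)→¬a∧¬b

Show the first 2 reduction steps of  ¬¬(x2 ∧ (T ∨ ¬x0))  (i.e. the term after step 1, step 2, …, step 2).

Answer: after 2 steps: x2 ∧ T

Reduction:
  start: ¬¬(x2 ∧ (T ∨ ¬x0))
  step 1: x2 ∧ (T ∨ ¬x0)
  step 2: x2 ∧ T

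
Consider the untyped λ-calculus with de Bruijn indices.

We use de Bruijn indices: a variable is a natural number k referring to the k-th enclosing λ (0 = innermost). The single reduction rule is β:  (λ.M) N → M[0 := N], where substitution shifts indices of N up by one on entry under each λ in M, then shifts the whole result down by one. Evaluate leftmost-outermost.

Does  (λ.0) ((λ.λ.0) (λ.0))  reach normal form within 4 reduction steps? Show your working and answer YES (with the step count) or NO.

Answer: YES — reaches normal form λ.0 in 2 ≤ 4 steps

Derivation:
  start: (λ.0) ((λ.λ.0) (λ.0))
  step 1: (λ.λ.0) (λ.0)
  step 2: λ.0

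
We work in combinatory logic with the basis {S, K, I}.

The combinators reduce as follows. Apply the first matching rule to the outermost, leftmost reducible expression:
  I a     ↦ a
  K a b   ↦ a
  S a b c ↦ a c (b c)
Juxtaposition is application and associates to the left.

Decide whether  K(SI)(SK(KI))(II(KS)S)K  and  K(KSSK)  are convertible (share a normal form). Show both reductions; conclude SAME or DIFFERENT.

Term A:
  start: K(SI)(SK(KI))(II(KS)S)K
  [1] SI(II(KS)S)K
  [2] IK(II(KS)SK)
  [3] K(II(KS)SK)
  [4] K(I(KS)SK)
  [5] K(KSSK)
  [6] K(SK)

Term B:
  start: K(KSSK)
  [1] K(SK)

Answer: SAME — A ⇓ K(SK), B ⇓ K(SK)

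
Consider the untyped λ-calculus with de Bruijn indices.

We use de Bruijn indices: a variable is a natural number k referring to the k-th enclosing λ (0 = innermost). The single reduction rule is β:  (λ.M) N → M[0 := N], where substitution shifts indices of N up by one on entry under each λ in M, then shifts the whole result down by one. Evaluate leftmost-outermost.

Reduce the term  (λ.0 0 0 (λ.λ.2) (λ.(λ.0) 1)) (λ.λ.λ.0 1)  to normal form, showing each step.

  start: (λ.0 0 0 (λ.λ.2) (λ.(λ.0) 1)) (λ.λ.λ.0 1)
  [1] (λ.λ.λ.0 1) (λ.λ.λ.0 1) (λ.λ.λ.0 1) (λ.λ.λ.λ.λ.0 1) (λ.(λ.0) (λ.λ.λ.0 1))
  [2] (λ.λ.0 1) (λ.λ.λ.0 1) (λ.λ.λ.λ.λ.0 1) (λ.(λ.0) (λ.λ.λ.0 1))
  [3] (λ.0 (λ.λ.λ.0 1)) (λ.λ.λ.λ.λ.0 1) (λ.(λ.0) (λ.λ.λ.0 1))
  [4] (λ.λ.λ.λ.λ.0 1) (λ.λ.λ.0 1) (λ.(λ.0) (λ.λ.λ.0 1))
  [5] (λ.λ.λ.λ.0 1) (λ.(λ.0) (λ.λ.λ.0 1))
  [6] λ.λ.λ.0 1

Answer: normal form = λ.λ.λ.0 1  (in 6 steps)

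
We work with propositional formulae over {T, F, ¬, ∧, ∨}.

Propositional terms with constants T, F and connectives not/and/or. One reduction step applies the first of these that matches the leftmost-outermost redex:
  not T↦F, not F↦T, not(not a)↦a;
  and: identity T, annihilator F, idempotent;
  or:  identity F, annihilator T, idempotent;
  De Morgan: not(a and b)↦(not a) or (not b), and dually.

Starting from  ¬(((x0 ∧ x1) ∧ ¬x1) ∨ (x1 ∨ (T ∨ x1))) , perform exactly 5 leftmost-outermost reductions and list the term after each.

  start: ¬(((x0 ∧ x1) ∧ ¬x1) ∨ (x1 ∨ (T ∨ x1)))
  [1] ¬((x0 ∧ x1) ∧ ¬x1) ∧ ¬(x1 ∨ (T ∨ x1))
  [2] (¬(x0 ∧ x1) ∨ ¬¬x1) ∧ ¬(x1 ∨ (T ∨ x1))
  [3] ((¬x0 ∨ ¬x1) ∨ ¬¬x1) ∧ ¬(x1 ∨ (T ∨ x1))
  [4] ((¬x0 ∨ ¬x1) ∨ x1) ∧ ¬(x1 ∨ (T ∨ x1))
  [5] ((¬x0 ∨ ¬x1) ∨ x1) ∧ (¬x1 ∧ ¬(T ∨ x1))

Answer: after 5 steps: ((¬x0 ∨ ¬x1) ∨ x1) ∧ (¬x1 ∧ ¬(T ∨ x1))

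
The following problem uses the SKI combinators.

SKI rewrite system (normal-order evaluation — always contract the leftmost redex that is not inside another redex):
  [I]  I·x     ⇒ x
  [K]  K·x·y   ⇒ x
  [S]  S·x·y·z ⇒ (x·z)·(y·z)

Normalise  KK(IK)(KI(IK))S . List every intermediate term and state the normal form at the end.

Answer: normal form = I  (in 3 steps)

Working:
  start: KK(IK)(KI(IK))S
  step 1: K(KI(IK))S
  step 2: KI(IK)
  step 3: I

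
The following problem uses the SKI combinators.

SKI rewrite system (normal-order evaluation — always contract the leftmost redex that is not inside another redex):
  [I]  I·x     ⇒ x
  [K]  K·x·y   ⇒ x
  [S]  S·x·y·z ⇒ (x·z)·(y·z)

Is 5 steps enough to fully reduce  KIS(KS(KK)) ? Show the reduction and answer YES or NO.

  start: KIS(KS(KK))
  [1] I(KS(KK))
  [2] KS(KK)
  [3] S

Answer: YES — reaches normal form S in 3 ≤ 5 steps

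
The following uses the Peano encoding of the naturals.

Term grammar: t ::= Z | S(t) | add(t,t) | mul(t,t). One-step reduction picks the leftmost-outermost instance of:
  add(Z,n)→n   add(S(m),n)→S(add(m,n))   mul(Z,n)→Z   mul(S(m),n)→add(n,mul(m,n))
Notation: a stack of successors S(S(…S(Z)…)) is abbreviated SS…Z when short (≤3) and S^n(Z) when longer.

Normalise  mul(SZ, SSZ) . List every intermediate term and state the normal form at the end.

Answer: normal form = SSZ  (in 5 steps)

Reduction:
  start: mul(SZ, SSZ)
  [1] add(SSZ, mul(Z, SSZ))
  [2] S(add(SZ, mul(Z, SSZ)))
  [3] S(S(add(Z, mul(Z, SSZ))))
  [4] S(S(mul(Z, SSZ)))
  [5] SSZ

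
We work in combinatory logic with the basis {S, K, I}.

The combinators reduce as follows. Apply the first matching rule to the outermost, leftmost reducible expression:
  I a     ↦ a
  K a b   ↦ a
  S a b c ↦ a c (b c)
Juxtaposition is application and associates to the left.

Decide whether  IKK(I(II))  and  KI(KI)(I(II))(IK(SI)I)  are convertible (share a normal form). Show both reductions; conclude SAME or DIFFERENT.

Answer: DIFFERENT — A ⇓ K, B ⇓ SI

Derivation:
Term A:
  start: IKK(I(II))
  →1  KK(I(II))
  →2  K

Term B:
  start: KI(KI)(I(II))(IK(SI)I)
  →1  I(I(II))(IK(SI)I)
  →2  I(II)(IK(SI)I)
  →3  II(IK(SI)I)
  →4  I(IK(SI)I)
  →5  IK(SI)I
  →6  K(SI)I
  →7  SI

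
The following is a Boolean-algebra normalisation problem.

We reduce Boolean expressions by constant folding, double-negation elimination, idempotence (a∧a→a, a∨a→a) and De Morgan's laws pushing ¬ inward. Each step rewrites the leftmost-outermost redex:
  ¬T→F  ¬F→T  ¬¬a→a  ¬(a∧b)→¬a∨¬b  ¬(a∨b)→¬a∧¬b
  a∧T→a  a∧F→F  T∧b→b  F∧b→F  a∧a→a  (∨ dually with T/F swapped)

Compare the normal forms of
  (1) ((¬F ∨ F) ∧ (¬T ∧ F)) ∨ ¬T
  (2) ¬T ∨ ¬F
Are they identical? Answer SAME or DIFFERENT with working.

Term A:
  start: ((¬F ∨ F) ∧ (¬T ∧ F)) ∨ ¬T
  →1  (¬F ∧ (¬T ∧ F)) ∨ ¬T
  →2  (T ∧ (¬T ∧ F)) ∨ ¬T
  →3  (¬T ∧ F) ∨ ¬T
  →4  F ∨ ¬T
  →5  ¬T
  →6  F

Term B:
  start: ¬T ∨ ¬F
  →1  F ∨ ¬F
  →2  ¬F
  →3  T

Answer: DIFFERENT — A ⇓ F, B ⇓ T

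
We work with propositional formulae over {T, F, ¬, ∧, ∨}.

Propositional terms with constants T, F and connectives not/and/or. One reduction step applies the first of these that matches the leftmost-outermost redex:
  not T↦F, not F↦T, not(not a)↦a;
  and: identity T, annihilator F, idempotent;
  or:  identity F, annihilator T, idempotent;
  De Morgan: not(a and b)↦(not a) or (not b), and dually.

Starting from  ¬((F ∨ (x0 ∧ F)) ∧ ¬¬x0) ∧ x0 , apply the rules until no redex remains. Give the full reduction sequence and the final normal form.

  start: ¬((F ∨ (x0 ∧ F)) ∧ ¬¬x0) ∧ x0
  step 1: (¬(F ∨ (x0 ∧ F)) ∨ ¬¬¬x0) ∧ x0
  step 2: ((¬F ∧ ¬(x0 ∧ F)) ∨ ¬¬¬x0) ∧ x0
  step 3: ((T ∧ ¬(x0 ∧ F)) ∨ ¬¬¬x0) ∧ x0
  step 4: (¬(x0 ∧ F) ∨ ¬¬¬x0) ∧ x0
  step 5: ((¬x0 ∨ ¬F) ∨ ¬¬¬x0) ∧ x0
  step 6: ((¬x0 ∨ T) ∨ ¬¬¬x0) ∧ x0
  step 7: (T ∨ ¬¬¬x0) ∧ x0
  step 8: T ∧ x0
  step 9: x0

Answer: normal form = x0  (in 9 steps)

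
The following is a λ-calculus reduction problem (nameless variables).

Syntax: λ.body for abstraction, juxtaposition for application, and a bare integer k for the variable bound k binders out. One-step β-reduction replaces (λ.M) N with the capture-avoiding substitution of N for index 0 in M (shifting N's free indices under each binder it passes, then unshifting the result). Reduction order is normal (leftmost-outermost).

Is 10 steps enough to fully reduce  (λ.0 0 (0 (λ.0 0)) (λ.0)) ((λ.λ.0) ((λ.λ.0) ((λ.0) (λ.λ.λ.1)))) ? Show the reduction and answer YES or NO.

Answer: YES — reaches normal form λ.0 in 9 ≤ 10 steps

Derivation:
  start: (λ.0 0 (0 (λ.0 0)) (λ.0)) ((λ.λ.0) ((λ.λ.0) ((λ.0) (λ.λ.λ.1))))
  →1  (λ.λ.0) ((λ.λ.0) ((λ.0) (λ.λ.λ.1))) ((λ.λ.0) ((λ.λ.0) ((λ.0) (λ.λ.λ.1)))) ((λ.λ.0) ((λ.λ.0) ((λ.0) (λ.λ.λ.1))) (λ.0 0)) (λ.0)
  →2  (λ.0) ((λ.λ.0) ((λ.λ.0) ((λ.0) (λ.λ.λ.1)))) ((λ.λ.0) ((λ.λ.0) ((λ.0) (λ.λ.λ.1))) (λ.0 0)) (λ.0)
  →3  (λ.λ.0) ((λ.λ.0) ((λ.0) (λ.λ.λ.1))) ((λ.λ.0) ((λ.λ.0) ((λ.0) (λ.λ.λ.1))) (λ.0 0)) (λ.0)
  →4  (λ.0) ((λ.λ.0) ((λ.λ.0) ((λ.0) (λ.λ.λ.1))) (λ.0 0)) (λ.0)
  →5  (λ.λ.0) ((λ.λ.0) ((λ.0) (λ.λ.λ.1))) (λ.0 0) (λ.0)
  →6  (λ.0) (λ.0 0) (λ.0)
  →7  (λ.0 0) (λ.0)
  →8  (λ.0) (λ.0)
  →9  λ.0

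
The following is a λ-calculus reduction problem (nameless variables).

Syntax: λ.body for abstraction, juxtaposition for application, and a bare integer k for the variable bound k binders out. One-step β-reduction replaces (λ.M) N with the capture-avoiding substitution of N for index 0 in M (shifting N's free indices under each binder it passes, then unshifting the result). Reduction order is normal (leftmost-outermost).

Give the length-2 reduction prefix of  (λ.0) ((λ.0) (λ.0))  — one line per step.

  start: (λ.0) ((λ.0) (λ.0))
  →1  (λ.0) (λ.0)
  →2  λ.0

Answer: after 2 steps: λ.0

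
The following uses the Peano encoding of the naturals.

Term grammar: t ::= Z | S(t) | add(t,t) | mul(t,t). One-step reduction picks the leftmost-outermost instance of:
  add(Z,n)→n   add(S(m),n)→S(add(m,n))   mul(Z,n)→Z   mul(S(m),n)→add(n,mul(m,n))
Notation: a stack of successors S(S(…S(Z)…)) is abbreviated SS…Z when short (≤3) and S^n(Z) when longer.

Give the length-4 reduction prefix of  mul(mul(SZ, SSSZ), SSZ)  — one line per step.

  start: mul(mul(SZ, SSSZ), SSZ)
  →1  mul(add(SSSZ, mul(Z, SSSZ)), SSZ)
  →2  mul(S(add(SSZ, mul(Z, SSSZ))), SSZ)
  →3  add(SSZ, mul(add(SSZ, mul(Z, SSSZ)), SSZ))
  →4  S(add(SZ, mul(add(SSZ, mul(Z, SSSZ)), SSZ)))

Answer: after 4 steps: S(add(SZ, mul(add(SSZ, mul(Z, SSSZ)), SSZ)))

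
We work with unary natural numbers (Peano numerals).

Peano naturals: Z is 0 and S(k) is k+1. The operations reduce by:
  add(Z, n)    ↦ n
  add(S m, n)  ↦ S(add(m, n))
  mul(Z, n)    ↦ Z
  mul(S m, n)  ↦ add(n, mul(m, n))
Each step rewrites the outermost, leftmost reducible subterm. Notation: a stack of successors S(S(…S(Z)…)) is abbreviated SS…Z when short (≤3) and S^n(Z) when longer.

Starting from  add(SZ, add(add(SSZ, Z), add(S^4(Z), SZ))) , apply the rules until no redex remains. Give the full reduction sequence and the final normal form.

Answer: normal form = S^8(Z)  (in 13 steps)

Derivation:
  start: add(SZ, add(add(SSZ, Z), add(S^4(Z), SZ)))
  →1  S(add(Z, add(add(SSZ, Z), add(S^4(Z), SZ))))
  →2  S(add(add(SSZ, Z), add(S^4(Z), SZ)))
  →3  S(add(S(add(SZ, Z)), add(S^4(Z), SZ)))
  →4  S(S(add(add(SZ, Z), add(S^4(Z), SZ))))
  →5  S(S(add(S(add(Z, Z)), add(S^4(Z), SZ))))
  →6  S(S(S(add(add(Z, Z), add(S^4(Z), SZ)))))
  →7  S(S(S(add(Z, add(S^4(Z), SZ)))))
  →8  S(S(S(add(S^4(Z), SZ))))
  →9  S(S(S(S(add(SSSZ, SZ)))))
  →10  S(S(S(S(S(add(SSZ, SZ))))))
  →11  S(S(S(S(S(S(add(SZ, SZ)))))))
  →12  S(S(S(S(S(S(S(add(Z, SZ))))))))
  →13  S^8(Z)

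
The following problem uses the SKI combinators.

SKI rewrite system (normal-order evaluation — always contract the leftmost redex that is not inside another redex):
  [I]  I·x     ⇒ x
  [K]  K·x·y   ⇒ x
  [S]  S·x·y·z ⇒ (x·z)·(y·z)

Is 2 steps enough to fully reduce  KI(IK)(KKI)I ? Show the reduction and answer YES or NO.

Answer: NO — after 2 steps the term is KKII, not yet normal

Reduction:
  start: KI(IK)(KKI)I
  →1  I(KKI)I
  →2  KKII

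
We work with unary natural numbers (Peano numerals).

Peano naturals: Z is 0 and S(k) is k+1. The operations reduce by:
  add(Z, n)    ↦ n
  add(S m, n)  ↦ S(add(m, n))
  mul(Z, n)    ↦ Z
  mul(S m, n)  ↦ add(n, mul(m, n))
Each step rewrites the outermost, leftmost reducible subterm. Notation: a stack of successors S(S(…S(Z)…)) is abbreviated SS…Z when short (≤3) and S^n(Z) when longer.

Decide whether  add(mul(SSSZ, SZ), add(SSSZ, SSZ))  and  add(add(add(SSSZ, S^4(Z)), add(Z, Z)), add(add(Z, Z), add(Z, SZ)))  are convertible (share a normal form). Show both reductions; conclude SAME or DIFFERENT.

Answer: SAME — A ⇓ S^8(Z), B ⇓ S^8(Z)

Working:
Term A:
  start: add(mul(SSSZ, SZ), add(SSSZ, SSZ))
  step 1: add(add(SZ, mul(SSZ, SZ)), add(SSSZ, SSZ))
  step 2: add(S(add(Z, mul(SSZ, SZ))), add(SSSZ, SSZ))
  step 3: S(add(add(Z, mul(SSZ, SZ)), add(SSSZ, SSZ)))
  step 4: S(add(mul(SSZ, SZ), add(SSSZ, SSZ)))
  step 5: S(add(add(SZ, mul(SZ, SZ)), add(SSSZ, SSZ)))
  step 6: S(add(S(add(Z, mul(SZ, SZ))), add(SSSZ, SSZ)))
  step 7: S(S(add(add(Z, mul(SZ, SZ)), add(SSSZ, SSZ))))
  step 8: S(S(add(mul(SZ, SZ), add(SSSZ, SSZ))))
  step 9: S(S(add(add(SZ, mul(Z, SZ)), add(SSSZ, SSZ))))
  step 10: S(S(add(S(add(Z, mul(Z, SZ))), add(SSSZ, SSZ))))
  step 11: S(S(S(add(add(Z, mul(Z, SZ)), add(SSSZ, SSZ)))))
  step 12: S(S(S(add(mul(Z, SZ), add(SSSZ, SSZ)))))
  step 13: S(S(S(add(Z, add(SSSZ, SSZ)))))
  step 14: S(S(S(add(SSSZ, SSZ))))
  step 15: S(S(S(S(add(SSZ, SSZ)))))
  step 16: S(S(S(S(S(add(SZ, SSZ))))))
  step 17: S(S(S(S(S(S(add(Z, SSZ)))))))
  step 18: S^8(Z)

Term B:
  start: add(add(add(SSSZ, S^4(Z)), add(Z, Z)), add(add(Z, Z), add(Z, SZ)))
  step 1: add(add(S(add(SSZ, S^4(Z))), add(Z, Z)), add(add(Z, Z), add(Z, SZ)))
  step 2: add(S(add(add(SSZ, S^4(Z)), add(Z, Z))), add(add(Z, Z), add(Z, SZ)))
  step 3: S(add(add(add(SSZ, S^4(Z)), add(Z, Z)), add(add(Z, Z), add(Z, SZ))))
  step 4: S(add(add(S(add(SZ, S^4(Z))), add(Z, Z)), add(add(Z, Z), add(Z, SZ))))
  step 5: S(add(S(add(add(SZ, S^4(Z)), add(Z, Z))), add(add(Z, Z), add(Z, SZ))))
  step 6: S(S(add(add(add(SZ, S^4(Z)), add(Z, Z)), add(add(Z, Z), add(Z, SZ)))))
  step 7: S(S(add(add(S(add(Z, S^4(Z))), add(Z, Z)), add(add(Z, Z), add(Z, SZ)))))
  step 8: S(S(add(S(add(add(Z, S^4(Z)), add(Z, Z))), add(add(Z, Z), add(Z, SZ)))))
  step 9: S(S(S(add(add(add(Z, S^4(Z)), add(Z, Z)), add(add(Z, Z), add(Z, SZ))))))
  step 10: S(S(S(add(add(S^4(Z), add(Z, Z)), add(add(Z, Z), add(Z, SZ))))))
  step 11: S(S(S(add(S(add(SSSZ, add(Z, Z))), add(add(Z, Z), add(Z, SZ))))))
  step 12: S(S(S(S(add(add(SSSZ, add(Z, Z)), add(add(Z, Z), add(Z, SZ)))))))
  step 13: S(S(S(S(add(S(add(SSZ, add(Z, Z))), add(add(Z, Z), add(Z, SZ)))))))
  step 14: S(S(S(S(S(add(add(SSZ, add(Z, Z)), add(add(Z, Z), add(Z, SZ))))))))
  step 15: S(S(S(S(S(add(S(add(SZ, add(Z, Z))), add(add(Z, Z), add(Z, SZ))))))))
  step 16: S(S(S(S(S(S(add(add(SZ, add(Z, Z)), add(add(Z, Z), add(Z, SZ)))))))))
  step 17: S(S(S(S(S(S(add(S(add(Z, add(Z, Z))), add(add(Z, Z), add(Z, SZ)))))))))
  step 18: S(S(S(S(S(S(S(add(add(Z, add(Z, Z)), add(add(Z, Z), add(Z, SZ))))))))))
  step 19: S(S(S(S(S(S(S(add(add(Z, Z), add(add(Z, Z), add(Z, SZ))))))))))
  step 20: S(S(S(S(S(S(S(add(Z, add(add(Z, Z), add(Z, SZ))))))))))
  step 21: S(S(S(S(S(S(S(add(add(Z, Z), add(Z, SZ)))))))))
  step 22: S(S(S(S(S(S(S(add(Z, add(Z, SZ)))))))))
  step 23: S(S(S(S(S(S(S(add(Z, SZ))))))))
  step 24: S^8(Z)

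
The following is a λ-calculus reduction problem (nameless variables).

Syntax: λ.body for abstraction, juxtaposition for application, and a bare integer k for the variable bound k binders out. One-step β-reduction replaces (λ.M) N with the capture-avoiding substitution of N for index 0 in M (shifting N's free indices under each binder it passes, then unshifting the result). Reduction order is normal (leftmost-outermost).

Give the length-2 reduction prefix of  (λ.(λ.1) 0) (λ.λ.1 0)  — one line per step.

Answer: after 2 steps: λ.λ.1 0

Derivation:
  start: (λ.(λ.1) 0) (λ.λ.1 0)
  [1] (λ.λ.λ.1 0) (λ.λ.1 0)
  [2] λ.λ.1 0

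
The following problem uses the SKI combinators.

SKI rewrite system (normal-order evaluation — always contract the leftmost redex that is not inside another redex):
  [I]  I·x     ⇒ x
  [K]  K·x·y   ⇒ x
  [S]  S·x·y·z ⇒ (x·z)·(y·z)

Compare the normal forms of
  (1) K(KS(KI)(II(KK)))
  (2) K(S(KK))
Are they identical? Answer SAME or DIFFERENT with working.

Term A:
  start: K(KS(KI)(II(KK)))
  [1] K(S(II(KK)))
  [2] K(S(I(KK)))
  [3] K(S(KK))

Term B:
  start: K(S(KK))

Answer: SAME — A ⇓ K(S(KK)), B ⇓ K(S(KK))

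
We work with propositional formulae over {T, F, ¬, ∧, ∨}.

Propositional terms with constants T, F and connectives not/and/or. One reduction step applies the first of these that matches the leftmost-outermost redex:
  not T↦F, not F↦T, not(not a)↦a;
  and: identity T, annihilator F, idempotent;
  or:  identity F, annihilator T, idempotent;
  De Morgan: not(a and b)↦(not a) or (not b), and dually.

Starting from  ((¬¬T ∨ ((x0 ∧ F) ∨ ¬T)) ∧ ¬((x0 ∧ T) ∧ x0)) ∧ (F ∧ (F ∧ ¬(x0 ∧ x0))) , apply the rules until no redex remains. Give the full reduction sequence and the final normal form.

  start: ((¬¬T ∨ ((x0 ∧ F) ∨ ¬T)) ∧ ¬((x0 ∧ T) ∧ x0)) ∧ (F ∧ (F ∧ ¬(x0 ∧ x0)))
  [1] ((T ∨ ((x0 ∧ F) ∨ ¬T)) ∧ ¬((x0 ∧ T) ∧ x0)) ∧ (F ∧ (F ∧ ¬(x0 ∧ x0)))
  [2] (T ∧ ¬((x0 ∧ T) ∧ x0)) ∧ (F ∧ (F ∧ ¬(x0 ∧ x0)))
  [3] ¬((x0 ∧ T) ∧ x0) ∧ (F ∧ (F ∧ ¬(x0 ∧ x0)))
  [4] (¬(x0 ∧ T) ∨ ¬x0) ∧ (F ∧ (F ∧ ¬(x0 ∧ x0)))
  [5] ((¬x0 ∨ ¬T) ∨ ¬x0) ∧ (F ∧ (F ∧ ¬(x0 ∧ x0)))
  [6] ((¬x0 ∨ F) ∨ ¬x0) ∧ (F ∧ (F ∧ ¬(x0 ∧ x0)))
  [7] (¬x0 ∨ ¬x0) ∧ (F ∧ (F ∧ ¬(x0 ∧ x0)))
  [8] ¬x0 ∧ (F ∧ (F ∧ ¬(x0 ∧ x0)))
  [9] ¬x0 ∧ F
  [10] F

Answer: normal form = F  (in 10 steps)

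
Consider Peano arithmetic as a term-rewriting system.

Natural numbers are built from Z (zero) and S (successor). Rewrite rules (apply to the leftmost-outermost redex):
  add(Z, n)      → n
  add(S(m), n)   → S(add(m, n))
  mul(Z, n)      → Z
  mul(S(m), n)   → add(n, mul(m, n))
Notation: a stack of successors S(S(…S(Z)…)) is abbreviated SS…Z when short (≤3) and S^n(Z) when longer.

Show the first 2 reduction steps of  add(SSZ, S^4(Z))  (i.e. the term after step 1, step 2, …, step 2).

Answer: after 2 steps: S(S(add(Z, S^4(Z))))

Derivation:
  start: add(SSZ, S^4(Z))
  [1] S(add(SZ, S^4(Z)))
  [2] S(S(add(Z, S^4(Z))))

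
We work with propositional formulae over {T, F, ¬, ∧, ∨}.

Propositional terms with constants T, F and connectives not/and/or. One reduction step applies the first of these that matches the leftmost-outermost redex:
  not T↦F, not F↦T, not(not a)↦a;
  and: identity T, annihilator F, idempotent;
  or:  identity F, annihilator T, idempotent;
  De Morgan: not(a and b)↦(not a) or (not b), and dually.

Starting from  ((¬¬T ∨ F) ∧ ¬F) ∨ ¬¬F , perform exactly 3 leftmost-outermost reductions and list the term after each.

  start: ((¬¬T ∨ F) ∧ ¬F) ∨ ¬¬F
  step 1: (¬¬T ∧ ¬F) ∨ ¬¬F
  step 2: (T ∧ ¬F) ∨ ¬¬F
  step 3: ¬F ∨ ¬¬F

Answer: after 3 steps: ¬F ∨ ¬¬F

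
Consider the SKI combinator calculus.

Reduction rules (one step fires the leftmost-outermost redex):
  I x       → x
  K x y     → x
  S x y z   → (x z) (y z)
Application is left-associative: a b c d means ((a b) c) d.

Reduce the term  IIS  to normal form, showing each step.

  start: IIS
  step 1: IS
  step 2: S

Answer: normal form = S  (in 2 steps)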